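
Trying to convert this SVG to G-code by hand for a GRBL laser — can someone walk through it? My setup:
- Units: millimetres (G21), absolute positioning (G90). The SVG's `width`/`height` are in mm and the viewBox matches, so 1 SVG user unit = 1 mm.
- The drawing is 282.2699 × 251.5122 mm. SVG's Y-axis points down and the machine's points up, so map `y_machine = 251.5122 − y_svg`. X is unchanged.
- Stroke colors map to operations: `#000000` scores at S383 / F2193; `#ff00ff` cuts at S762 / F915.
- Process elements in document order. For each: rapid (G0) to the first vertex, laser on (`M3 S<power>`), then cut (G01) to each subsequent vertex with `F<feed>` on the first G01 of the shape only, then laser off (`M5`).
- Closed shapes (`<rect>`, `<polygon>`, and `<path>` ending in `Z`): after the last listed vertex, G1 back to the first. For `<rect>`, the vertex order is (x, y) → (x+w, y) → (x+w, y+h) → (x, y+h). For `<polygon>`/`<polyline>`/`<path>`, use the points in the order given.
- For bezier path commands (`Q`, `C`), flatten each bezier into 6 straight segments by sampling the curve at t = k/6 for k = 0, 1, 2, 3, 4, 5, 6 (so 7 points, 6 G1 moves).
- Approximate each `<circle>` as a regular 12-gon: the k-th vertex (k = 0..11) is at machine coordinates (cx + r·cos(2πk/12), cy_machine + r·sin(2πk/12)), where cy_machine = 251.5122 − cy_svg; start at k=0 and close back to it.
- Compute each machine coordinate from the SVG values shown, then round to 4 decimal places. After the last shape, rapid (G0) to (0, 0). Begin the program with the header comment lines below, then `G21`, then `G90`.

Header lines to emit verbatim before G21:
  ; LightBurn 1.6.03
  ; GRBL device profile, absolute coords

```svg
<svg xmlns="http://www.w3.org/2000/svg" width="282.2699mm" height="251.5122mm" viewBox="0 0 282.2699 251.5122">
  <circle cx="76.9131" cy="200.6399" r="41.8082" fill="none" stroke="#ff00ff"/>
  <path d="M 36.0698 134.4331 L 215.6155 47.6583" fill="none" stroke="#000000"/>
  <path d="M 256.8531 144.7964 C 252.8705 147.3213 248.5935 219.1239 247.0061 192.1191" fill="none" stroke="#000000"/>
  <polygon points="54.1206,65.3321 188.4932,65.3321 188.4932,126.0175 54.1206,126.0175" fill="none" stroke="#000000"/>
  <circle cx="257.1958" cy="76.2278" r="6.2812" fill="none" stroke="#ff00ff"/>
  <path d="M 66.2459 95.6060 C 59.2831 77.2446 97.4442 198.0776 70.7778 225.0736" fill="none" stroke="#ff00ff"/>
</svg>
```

viewBox `0 0 282.2699 251.5122` with mm width/height → 1 unit = 1 mm. Flip: y_m = 251.5122 − y_svg.

**Shape 1** — `<circle>` circle, stroke `#ff00ff` → cut (S762, F915). Machine vertices: (118.7213,50.8723) → (113.1201,71.7764) → (97.8172,87.0793) → (76.9131,92.6805) → (56.0090,87.0793) → (40.7061,71.7764) → (35.1049,50.8723) → (40.7061,29.9682) → (56.0090,14.6653) → (76.9131,9.0641) → (97.8172,14.6653) → (113.1201,29.9682) → (118.7213,50.8723). Closed: final G1 returns to the first vertex.

**Shape 2** — `<path>` line segment, stroke `#000000` → score (S383, F2193). Machine vertices: (36.0698,117.0791) → (215.6155,203.8539). Open path.

**Shape 3** — `<path>` cubic bezier, stroke `#000000` → score (S383, F2193). Control points (SVG): P0=(256.8531,144.7964), P1=(252.8705,147.3213), P2=(248.5935,219.1239), P3=(247.0061,192.1191); sampled at t=k/6. Machine vertices: (256.8531,106.7158) → (254.8511,100.4584) → (252.8829,87.3237) → (251.0314,71.9808) → (249.3795,59.0987) → (248.0101,53.3465) → (247.0061,59.3931). Open path.

**Shape 4** — `<polygon>` rectangle, stroke `#000000` → score (S383, F2193). Machine vertices: (54.1206,186.1801) → (188.4932,186.1801) → (188.4932,125.4947) → (54.1206,125.4947) → (54.1206,186.1801). Closed: final G1 returns to the first vertex.

**Shape 5** — `<circle>` circle, stroke `#ff00ff` → cut (S762, F915). Machine vertices: (263.4770,175.2844) → (262.6355,178.4250) → (260.3364,180.7241) → (257.1958,181.5656) → (254.0552,180.7241) → (251.7561,178.4250) → (250.9146,175.2844) → (251.7561,172.1438) → (254.0552,169.8447) → (257.1958,169.0032) → (260.3364,169.8447) → (262.6355,172.1438) → (263.4770,175.2844). Closed: final G1 returns to the first vertex.

**Shape 6** — `<path>` cubic bezier, stroke `#ff00ff` → cut (S762, F915). Control points (SVG): P0=(66.2459,95.6060), P1=(59.2831,77.2446), P2=(97.4442,198.0776), P3=(70.7778,225.0736); sampled at t=k/6. Machine vertices: (66.2459,155.9062) → (66.0158,154.5662) → (70.2521,136.5003) → (75.9007,108.1814) → (79.9073,76.0828) → (79.2177,46.6775) → (70.7778,26.4386). Open path.

; LightBurn 1.6.03
; GRBL device profile, absolute coords
G21
G90
G0 X118.7213 Y50.8723
M3 S762
G01 X113.1201 Y71.7764 F915
G01 X97.8172 Y87.0793
G01 X76.9131 Y92.6805
G01 X56.0090 Y87.0793
G01 X40.7061 Y71.7764
G01 X35.1049 Y50.8723
G01 X40.7061 Y29.9682
G01 X56.0090 Y14.6653
G01 X76.9131 Y9.0641
G01 X97.8172 Y14.6653
G01 X113.1201 Y29.9682
G01 X118.7213 Y50.8723
M5
G0 X36.0698 Y117.0791
M3 S383
G01 X215.6155 Y203.8539 F2193
M5
G0 X256.8531 Y106.7158
M3 S383
G01 X254.8511 Y100.4584 F2193
G01 X252.8829 Y87.3237
G01 X251.0314 Y71.9808
G01 X249.3795 Y59.0987
G01 X248.0101 Y53.3465
G01 X247.0061 Y59.3931
M5
G0 X54.1206 Y186.1801
M3 S383
G01 X188.4932 Y186.1801 F2193
G01 X188.4932 Y125.4947
G01 X54.1206 Y125.4947
G01 X54.1206 Y186.1801
M5
G0 X263.4770 Y175.2844
M3 S762
G01 X262.6355 Y178.4250 F915
G01 X260.3364 Y180.7241
G01 X257.1958 Y181.5656
G01 X254.0552 Y180.7241
G01 X251.7561 Y178.4250
G01 X250.9146 Y175.2844
G01 X251.7561 Y172.1438
G01 X254.0552 Y169.8447
G01 X257.1958 Y169.0032
G01 X260.3364 Y169.8447
G01 X262.6355 Y172.1438
G01 X263.4770 Y175.2844
M5
G0 X66.2459 Y155.9062
M3 S762
G01 X66.0158 Y154.5662 F915
G01 X70.2521 Y136.5003
G01 X75.9007 Y108.1814
G01 X79.9073 Y76.0828
G01 X79.2177 Y46.6775
G01 X70.7778 Y26.4386
M5
G0 X0.0000 Y0.0000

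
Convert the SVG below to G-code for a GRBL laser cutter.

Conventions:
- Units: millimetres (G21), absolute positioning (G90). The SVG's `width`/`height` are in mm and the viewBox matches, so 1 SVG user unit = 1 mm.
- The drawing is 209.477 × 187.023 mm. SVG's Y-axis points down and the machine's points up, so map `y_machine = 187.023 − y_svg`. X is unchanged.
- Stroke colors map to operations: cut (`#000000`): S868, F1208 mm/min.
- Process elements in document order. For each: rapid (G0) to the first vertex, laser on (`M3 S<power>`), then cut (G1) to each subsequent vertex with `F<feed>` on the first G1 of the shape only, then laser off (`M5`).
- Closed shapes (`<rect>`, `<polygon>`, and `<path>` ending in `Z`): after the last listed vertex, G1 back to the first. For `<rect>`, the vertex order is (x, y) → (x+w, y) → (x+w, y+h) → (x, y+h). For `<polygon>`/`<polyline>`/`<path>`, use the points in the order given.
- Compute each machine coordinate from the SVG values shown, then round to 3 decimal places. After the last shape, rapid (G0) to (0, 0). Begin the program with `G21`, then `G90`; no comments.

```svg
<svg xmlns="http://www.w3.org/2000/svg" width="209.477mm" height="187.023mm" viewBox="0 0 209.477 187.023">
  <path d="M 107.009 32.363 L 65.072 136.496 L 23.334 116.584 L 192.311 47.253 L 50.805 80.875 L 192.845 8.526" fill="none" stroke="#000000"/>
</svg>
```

1 u = 1 mm; y_m = 187.023 − y.

[1] `<path>` open polyline, #000000→cut S868 F1208: (107.009,154.660) → (65.072,50.527) → (23.334,70.439) → (192.311,139.770) → (50.805,106.148) → (192.845,178.497)

G21
G90
G0 X107.009 Y154.660
M3 S868
G1 X65.072 Y50.527 F1208
G1 X23.334 Y70.439
G1 X192.311 Y139.770
G1 X50.805 Y106.148
G1 X192.845 Y178.497
M5
G0 X0.000 Y0.000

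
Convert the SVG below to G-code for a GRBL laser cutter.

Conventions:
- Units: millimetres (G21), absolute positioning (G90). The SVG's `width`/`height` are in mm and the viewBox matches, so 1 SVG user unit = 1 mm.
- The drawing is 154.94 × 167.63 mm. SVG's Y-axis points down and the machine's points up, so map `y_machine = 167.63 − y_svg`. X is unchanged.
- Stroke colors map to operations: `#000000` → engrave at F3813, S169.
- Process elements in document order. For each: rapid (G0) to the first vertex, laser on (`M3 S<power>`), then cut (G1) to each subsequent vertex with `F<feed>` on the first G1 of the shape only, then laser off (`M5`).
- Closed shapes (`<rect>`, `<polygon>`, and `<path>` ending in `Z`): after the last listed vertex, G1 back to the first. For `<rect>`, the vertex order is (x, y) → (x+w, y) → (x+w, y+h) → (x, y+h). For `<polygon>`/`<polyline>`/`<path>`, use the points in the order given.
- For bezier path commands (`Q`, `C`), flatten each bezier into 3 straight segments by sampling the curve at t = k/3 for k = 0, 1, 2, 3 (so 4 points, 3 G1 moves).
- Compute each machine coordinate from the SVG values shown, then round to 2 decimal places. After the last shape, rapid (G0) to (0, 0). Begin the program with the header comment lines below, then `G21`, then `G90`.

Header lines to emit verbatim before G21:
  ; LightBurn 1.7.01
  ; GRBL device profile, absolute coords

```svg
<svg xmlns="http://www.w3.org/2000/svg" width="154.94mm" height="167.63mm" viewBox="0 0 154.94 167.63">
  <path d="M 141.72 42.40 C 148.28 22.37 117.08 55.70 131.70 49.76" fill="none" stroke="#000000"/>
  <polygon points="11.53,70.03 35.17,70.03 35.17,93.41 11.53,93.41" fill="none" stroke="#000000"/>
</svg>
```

Since the viewBox matches the mm dimensions, user units are millimetres directly. The only transform is the Y-flip y_m = 167.63 − y_svg.

Shape 1 is a cubic bezier drawn with `<path>`. Its stroke #000000 means engrave at S169, F3813. After flipping Y the toolpath is (141.72,125.23) → (138.79,130.90) → (129.26,121.59) → (131.70,117.87).

Shape 2 is a rectangle drawn with `<polygon>`. Its stroke #000000 means engrave at S169, F3813. After flipping Y the toolpath is (11.53,97.60) → (35.17,97.60) → (35.17,74.22) → (11.53,74.22) → (11.53,97.60), returning to the start.

; LightBurn 1.7.01
; GRBL device profile, absolute coords
G21
G90
G0 X141.72 Y125.23
M3 S169
G1 X138.79 Y130.90 F3813
G1 X129.26 Y121.59
G1 X131.70 Y117.87
M5
G0 X11.53 Y97.60
M3 S169
G1 X35.17 Y97.60 F3813
G1 X35.17 Y74.22
G1 X11.53 Y74.22
G1 X11.53 Y97.60
M5
G0 X0.00 Y0.00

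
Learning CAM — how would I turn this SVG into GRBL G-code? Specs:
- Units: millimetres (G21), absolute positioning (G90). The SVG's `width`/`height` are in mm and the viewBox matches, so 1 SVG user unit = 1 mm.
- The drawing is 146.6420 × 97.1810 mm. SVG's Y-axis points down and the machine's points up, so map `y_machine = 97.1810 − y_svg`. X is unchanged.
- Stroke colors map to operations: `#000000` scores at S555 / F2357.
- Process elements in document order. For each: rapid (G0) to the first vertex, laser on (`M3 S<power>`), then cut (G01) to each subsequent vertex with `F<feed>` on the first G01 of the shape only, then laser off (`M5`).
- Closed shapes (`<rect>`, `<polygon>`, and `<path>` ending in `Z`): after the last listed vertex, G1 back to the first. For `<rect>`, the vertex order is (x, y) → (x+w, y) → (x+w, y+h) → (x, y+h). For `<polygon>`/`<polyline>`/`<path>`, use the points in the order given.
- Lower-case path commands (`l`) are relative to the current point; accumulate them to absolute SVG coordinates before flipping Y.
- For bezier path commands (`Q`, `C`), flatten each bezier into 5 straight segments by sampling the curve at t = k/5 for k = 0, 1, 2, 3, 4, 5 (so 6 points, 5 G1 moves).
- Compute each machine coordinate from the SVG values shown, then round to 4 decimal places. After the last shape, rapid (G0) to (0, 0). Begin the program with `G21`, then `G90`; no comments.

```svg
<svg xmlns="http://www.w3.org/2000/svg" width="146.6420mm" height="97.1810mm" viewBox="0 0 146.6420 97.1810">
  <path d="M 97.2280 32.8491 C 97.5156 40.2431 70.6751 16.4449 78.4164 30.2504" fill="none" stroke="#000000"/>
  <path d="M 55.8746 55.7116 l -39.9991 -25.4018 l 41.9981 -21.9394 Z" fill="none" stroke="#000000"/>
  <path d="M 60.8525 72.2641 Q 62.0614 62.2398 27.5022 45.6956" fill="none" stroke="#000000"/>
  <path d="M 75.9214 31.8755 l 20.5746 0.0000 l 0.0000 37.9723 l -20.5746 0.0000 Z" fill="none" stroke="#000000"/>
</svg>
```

Since the viewBox matches the mm dimensions, user units are millimetres directly. The only transform is the Y-flip y_m = 97.1810 − y_svg.

Shape 1 is a cubic bezier drawn with `<path>`. Its stroke #000000 means score at S555, F2357. After flipping Y the toolpath is (97.2280,64.3319) → (94.6389,63.0882) → (88.5011,66.0284) → (81.7767,69.8504) → (77.4278,71.2518) → (78.4164,66.9306).

Shape 2 is a regular polygon drawn with `<path>`. Its stroke #000000 means score at S555, F2357. After flipping Y the toolpath is (55.8746,41.4694) → (15.8755,66.8712) → (57.8736,88.8106) → (55.8746,41.4694), returning to the start.

Shape 3 is a quadratic bezier drawn with `<path>`. Its stroke #000000 means score at S555, F2357. After flipping Y the toolpath is (60.8525,24.9169) → (59.9053,29.1874) → (56.0967,33.9795) → (49.4267,39.2932) → (39.8952,45.1285) → (27.5022,51.4854).

Shape 4 is a rectangle drawn with `<path>`. Its stroke #000000 means score at S555, F2357. After flipping Y the toolpath is (75.9214,65.3055) → (96.4960,65.3055) → (96.4960,27.3332) → (75.9214,27.3332) → (75.9214,65.3055), returning to the start.

G21
G90
G0 X97.2280 Y64.3319
M3 S555
G01 X94.6389 Y63.0882 F2357
G01 X88.5011 Y66.0284
G01 X81.7767 Y69.8504
G01 X77.4278 Y71.2518
G01 X78.4164 Y66.9306
M5
G0 X55.8746 Y41.4694
M3 S555
G01 X15.8755 Y66.8712 F2357
G01 X57.8736 Y88.8106
G01 X55.8746 Y41.4694
M5
G0 X60.8525 Y24.9169
M3 S555
G01 X59.9053 Y29.1874 F2357
G01 X56.0967 Y33.9795
G01 X49.4267 Y39.2932
G01 X39.8952 Y45.1285
G01 X27.5022 Y51.4854
M5
G0 X75.9214 Y65.3055
M3 S555
G01 X96.4960 Y65.3055 F2357
G01 X96.4960 Y27.3332
G01 X75.9214 Y27.3332
G01 X75.9214 Y65.3055
M5
G0 X0.0000 Y0.0000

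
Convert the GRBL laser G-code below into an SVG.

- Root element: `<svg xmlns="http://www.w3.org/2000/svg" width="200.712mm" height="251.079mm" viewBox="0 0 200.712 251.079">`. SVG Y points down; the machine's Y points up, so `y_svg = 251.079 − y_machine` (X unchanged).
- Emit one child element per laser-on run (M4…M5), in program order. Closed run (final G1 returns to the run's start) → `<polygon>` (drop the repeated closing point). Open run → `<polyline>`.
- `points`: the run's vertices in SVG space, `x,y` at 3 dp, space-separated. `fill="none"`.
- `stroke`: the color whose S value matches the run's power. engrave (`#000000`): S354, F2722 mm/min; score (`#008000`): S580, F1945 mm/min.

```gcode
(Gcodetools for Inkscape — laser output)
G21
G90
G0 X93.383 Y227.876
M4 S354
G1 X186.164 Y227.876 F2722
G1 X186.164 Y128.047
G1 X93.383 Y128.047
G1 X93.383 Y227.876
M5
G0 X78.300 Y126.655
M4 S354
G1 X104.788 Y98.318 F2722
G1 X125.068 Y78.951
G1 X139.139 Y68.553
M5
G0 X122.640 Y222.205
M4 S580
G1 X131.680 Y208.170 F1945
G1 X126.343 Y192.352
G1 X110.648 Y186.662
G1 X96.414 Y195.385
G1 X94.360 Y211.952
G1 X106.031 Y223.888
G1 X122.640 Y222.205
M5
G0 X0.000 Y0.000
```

y_svg = 251.079 − y_m.

[1] S354→`#000000` (engrave); closed run; points: 93.383,23.203 186.164,23.203 186.164,123.032 93.383,123.032

[2] S354→`#000000` (engrave); open run; points: 78.300,124.424 104.788,152.761 125.068,172.128 139.139,182.526

[3] S580→`#008000` (score); closed run; points: 122.640,28.874 131.680,42.909 126.343,58.727 110.648,64.417 96.414,55.694 94.360,39.127 106.031,27.191

<svg xmlns="http://www.w3.org/2000/svg" width="200.712mm" height="251.079mm" viewBox="0 0 200.712 251.079">
  <polygon points="93.383,23.203 186.164,23.203 186.164,123.032 93.383,123.032" fill="none" stroke="#000000"/>
  <polyline points="78.300,124.424 104.788,152.761 125.068,172.128 139.139,182.526" fill="none" stroke="#000000"/>
  <polygon points="122.640,28.874 131.680,42.909 126.343,58.727 110.648,64.417 96.414,55.694 94.360,39.127 106.031,27.191" fill="none" stroke="#008000"/>
</svg>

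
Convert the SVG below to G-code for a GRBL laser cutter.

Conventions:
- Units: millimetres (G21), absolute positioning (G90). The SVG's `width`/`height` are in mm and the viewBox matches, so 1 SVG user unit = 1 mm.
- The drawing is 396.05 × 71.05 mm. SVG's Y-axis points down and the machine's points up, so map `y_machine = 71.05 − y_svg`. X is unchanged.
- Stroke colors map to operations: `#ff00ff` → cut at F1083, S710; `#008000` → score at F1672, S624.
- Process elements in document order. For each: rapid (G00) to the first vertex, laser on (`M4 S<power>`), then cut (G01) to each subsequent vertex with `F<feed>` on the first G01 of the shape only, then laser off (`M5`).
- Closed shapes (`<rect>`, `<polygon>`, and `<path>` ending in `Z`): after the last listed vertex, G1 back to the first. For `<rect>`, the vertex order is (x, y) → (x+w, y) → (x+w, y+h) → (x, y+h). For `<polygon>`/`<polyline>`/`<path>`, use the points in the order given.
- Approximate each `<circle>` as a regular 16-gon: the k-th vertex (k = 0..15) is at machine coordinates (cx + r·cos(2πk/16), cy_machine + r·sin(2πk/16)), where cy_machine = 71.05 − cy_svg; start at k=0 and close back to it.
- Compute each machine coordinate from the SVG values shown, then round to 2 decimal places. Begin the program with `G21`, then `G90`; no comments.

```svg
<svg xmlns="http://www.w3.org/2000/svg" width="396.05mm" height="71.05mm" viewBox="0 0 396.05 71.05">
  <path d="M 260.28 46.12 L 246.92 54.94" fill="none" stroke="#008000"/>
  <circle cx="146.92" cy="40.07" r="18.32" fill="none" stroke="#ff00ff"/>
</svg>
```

G21
G90
G00 X260.28 Y24.93
M4 S624
G01 X246.92 Y16.11 F1672
M5
G00 X165.24 Y30.98
M4 S710
G01 X163.85 Y37.99 F1083
G01 X159.87 Y43.93
G01 X153.93 Y47.91
G01 X146.92 Y49.30
G01 X139.91 Y47.91
G01 X133.97 Y43.93
G01 X129.99 Y37.99
G01 X128.60 Y30.98
G01 X129.99 Y23.97
G01 X133.97 Y18.03
G01 X139.91 Y14.05
G01 X146.92 Y12.66
G01 X153.93 Y14.05
G01 X159.87 Y18.03
G01 X163.85 Y23.97
G01 X165.24 Y30.98
M5

1 u = 1 mm; y_m = 71.05 − y.

[1] `<path>` line segment, #008000→score S624 F1672: (260.28,24.93) → (246.92,16.11)

[2] `<circle>` circle, #ff00ff→cut S710 F1083: (165.24,30.98) → (163.85,37.99) → (159.87,43.93) → (153.93,47.91) → (146.92,49.30) → (139.91,47.91) → (133.97,43.93) → (129.99,37.99) → (128.60,30.98) → (129.99,23.97) → (133.97,18.03) → (139.91,14.05) → (146.92,12.66) → (153.93,14.05) → (159.87,18.03) → (163.85,23.97) → (165.24,30.98) (closed)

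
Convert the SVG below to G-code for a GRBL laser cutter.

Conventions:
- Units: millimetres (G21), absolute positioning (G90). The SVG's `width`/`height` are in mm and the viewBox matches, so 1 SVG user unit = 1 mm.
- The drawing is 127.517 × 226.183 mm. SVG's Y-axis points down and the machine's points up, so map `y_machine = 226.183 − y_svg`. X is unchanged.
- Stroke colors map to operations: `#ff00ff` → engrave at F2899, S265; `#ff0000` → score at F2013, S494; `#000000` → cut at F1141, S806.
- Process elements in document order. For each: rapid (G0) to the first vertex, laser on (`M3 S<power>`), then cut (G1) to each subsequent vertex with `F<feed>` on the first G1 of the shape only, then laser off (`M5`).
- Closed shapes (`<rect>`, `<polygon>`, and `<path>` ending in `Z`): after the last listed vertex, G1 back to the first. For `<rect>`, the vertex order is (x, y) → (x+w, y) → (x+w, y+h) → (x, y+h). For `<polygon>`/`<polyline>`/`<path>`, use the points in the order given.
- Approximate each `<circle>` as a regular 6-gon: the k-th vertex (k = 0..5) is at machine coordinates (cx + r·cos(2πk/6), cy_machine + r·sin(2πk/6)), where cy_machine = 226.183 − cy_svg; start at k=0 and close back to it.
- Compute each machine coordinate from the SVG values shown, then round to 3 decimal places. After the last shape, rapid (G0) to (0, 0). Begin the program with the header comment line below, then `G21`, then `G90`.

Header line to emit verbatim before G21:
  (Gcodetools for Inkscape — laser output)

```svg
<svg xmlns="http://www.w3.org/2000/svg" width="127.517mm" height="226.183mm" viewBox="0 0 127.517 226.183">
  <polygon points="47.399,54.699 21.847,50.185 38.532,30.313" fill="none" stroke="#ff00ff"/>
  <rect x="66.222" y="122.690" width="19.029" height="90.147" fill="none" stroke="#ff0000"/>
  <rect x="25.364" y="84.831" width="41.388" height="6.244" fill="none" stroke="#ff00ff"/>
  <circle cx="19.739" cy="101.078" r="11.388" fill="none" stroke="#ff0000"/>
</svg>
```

(Gcodetools for Inkscape — laser output)
G21
G90
G0 X47.399 Y171.484
M3 S265
G1 X21.847 Y175.998 F2899
G1 X38.532 Y195.870
G1 X47.399 Y171.484
M5
G0 X66.222 Y103.493
M3 S494
G1 X85.251 Y103.493 F2013
G1 X85.251 Y13.346
G1 X66.222 Y13.346
G1 X66.222 Y103.493
M5
G0 X25.364 Y141.352
M3 S265
G1 X66.752 Y141.352 F2899
G1 X66.752 Y135.108
G1 X25.364 Y135.108
G1 X25.364 Y141.352
M5
G0 X31.127 Y125.105
M3 S494
G1 X25.433 Y134.967 F2013
G1 X14.045 Y134.967
G1 X8.351 Y125.105
G1 X14.045 Y115.243
G1 X25.433 Y115.243
G1 X31.127 Y125.105
M5
G0 X0.000 Y0.000

1 u = 1 mm; y_m = 226.183 − y.

[1] `<polygon>` regular polygon, #ff00ff→engrave S265 F2899: (47.399,171.484) → (21.847,175.998) → (38.532,195.870) → (47.399,171.484) (closed)

[2] `<rect>` rectangle, #ff0000→score S494 F2013: (66.222,103.493) → (85.251,103.493) → (85.251,13.346) → (66.222,13.346) → (66.222,103.493) (closed)

[3] `<rect>` rectangle, #ff00ff→engrave S265 F2899: (25.364,141.352) → (66.752,141.352) → (66.752,135.108) → (25.364,135.108) → (25.364,141.352) (closed)

[4] `<circle>` circle, #ff0000→score S494 F2013: (31.127,125.105) → (25.433,134.967) → (14.045,134.967) → (8.351,125.105) → (14.045,115.243) → (25.433,115.243) → (31.127,125.105) (closed)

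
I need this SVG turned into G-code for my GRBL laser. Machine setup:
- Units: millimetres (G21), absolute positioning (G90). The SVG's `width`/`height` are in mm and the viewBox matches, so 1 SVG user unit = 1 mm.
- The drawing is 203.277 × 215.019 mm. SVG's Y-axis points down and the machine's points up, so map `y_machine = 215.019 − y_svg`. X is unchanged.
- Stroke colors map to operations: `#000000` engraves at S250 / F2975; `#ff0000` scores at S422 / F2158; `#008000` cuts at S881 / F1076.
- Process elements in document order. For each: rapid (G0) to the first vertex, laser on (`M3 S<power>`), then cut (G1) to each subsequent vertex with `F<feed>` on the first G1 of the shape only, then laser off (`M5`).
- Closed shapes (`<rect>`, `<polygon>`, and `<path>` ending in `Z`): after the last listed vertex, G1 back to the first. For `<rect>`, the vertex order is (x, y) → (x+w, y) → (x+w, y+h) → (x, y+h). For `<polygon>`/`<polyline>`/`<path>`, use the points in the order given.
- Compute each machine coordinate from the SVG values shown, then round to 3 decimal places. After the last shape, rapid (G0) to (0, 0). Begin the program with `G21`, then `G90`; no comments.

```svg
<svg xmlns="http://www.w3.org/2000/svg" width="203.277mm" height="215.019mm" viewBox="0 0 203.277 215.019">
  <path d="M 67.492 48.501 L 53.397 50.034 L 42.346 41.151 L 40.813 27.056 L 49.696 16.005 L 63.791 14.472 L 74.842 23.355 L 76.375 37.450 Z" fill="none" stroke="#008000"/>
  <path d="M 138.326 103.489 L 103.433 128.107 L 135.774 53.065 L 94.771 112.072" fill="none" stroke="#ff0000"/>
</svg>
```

G21
G90
G0 X67.492 Y166.518
M3 S881
G1 X53.397 Y164.985 F1076
G1 X42.346 Y173.868
G1 X40.813 Y187.963
G1 X49.696 Y199.014
G1 X63.791 Y200.547
G1 X74.842 Y191.664
G1 X76.375 Y177.569
G1 X67.492 Y166.518
M5
G0 X138.326 Y111.530
M3 S422
G1 X103.433 Y86.912 F2158
G1 X135.774 Y161.954
G1 X94.771 Y102.947
M5
G0 X0.000 Y0.000

Since the viewBox matches the mm dimensions, user units are millimetres directly. The only transform is the Y-flip y_m = 215.019 − y_svg.

Shape 1 is a regular polygon drawn with `<path>`. Its stroke #008000 means cut at S881, F1076. After flipping Y the toolpath is (67.492,166.518) → (53.397,164.985) → (42.346,173.868) → (40.813,187.963) → (49.696,199.014) → (63.791,200.547) → (74.842,191.664) → (76.375,177.569) → (67.492,166.518), returning to the start.

Shape 2 is a open polyline drawn with `<path>`. Its stroke #ff0000 means score at S422, F2158. After flipping Y the toolpath is (138.326,111.530) → (103.433,86.912) → (135.774,161.954) → (94.771,102.947).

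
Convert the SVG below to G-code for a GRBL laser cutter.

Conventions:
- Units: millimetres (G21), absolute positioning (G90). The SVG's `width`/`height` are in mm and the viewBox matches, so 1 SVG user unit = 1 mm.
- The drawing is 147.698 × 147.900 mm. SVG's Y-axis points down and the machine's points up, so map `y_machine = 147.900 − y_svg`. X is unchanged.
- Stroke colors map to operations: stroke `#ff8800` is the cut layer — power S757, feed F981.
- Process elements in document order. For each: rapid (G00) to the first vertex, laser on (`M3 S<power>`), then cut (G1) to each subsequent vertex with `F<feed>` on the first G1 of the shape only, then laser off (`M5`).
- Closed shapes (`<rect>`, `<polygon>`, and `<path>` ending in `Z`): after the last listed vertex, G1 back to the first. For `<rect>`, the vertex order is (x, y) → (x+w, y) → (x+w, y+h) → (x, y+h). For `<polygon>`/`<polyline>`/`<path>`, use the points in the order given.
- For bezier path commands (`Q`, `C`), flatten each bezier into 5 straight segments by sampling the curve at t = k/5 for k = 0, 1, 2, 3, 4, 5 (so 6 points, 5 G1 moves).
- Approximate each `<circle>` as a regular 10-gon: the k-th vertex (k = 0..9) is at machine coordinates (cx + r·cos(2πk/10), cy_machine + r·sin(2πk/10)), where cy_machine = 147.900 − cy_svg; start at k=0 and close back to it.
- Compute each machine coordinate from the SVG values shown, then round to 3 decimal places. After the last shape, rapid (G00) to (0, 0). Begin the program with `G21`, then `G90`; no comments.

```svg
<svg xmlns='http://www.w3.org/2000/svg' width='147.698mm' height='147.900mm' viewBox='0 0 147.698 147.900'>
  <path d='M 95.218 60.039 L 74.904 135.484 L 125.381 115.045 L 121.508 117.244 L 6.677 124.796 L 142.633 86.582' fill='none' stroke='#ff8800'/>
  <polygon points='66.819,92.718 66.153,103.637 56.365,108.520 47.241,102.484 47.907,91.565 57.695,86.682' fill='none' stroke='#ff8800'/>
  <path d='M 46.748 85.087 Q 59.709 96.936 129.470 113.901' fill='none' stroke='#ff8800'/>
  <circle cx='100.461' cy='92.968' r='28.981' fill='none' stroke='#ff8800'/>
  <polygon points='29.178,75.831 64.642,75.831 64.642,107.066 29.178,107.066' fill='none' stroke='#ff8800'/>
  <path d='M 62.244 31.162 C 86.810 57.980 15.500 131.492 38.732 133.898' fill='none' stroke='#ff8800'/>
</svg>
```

G21
G90
G00 X95.218 Y87.861
M3 S757
G1 X74.904 Y12.416 F981
G1 X125.381 Y32.855
G1 X121.508 Y30.656
G1 X6.677 Y23.104
G1 X142.633 Y61.318
M5
G00 X66.819 Y55.182
M3 S757
G1 X66.153 Y44.263 F981
G1 X56.365 Y39.380
G1 X47.241 Y45.416
G1 X47.907 Y56.335
G1 X57.695 Y61.218
G1 X66.819 Y55.182
M5
G00 X46.748 Y62.813
M3 S757
G1 X54.204 Y57.869 F981
G1 X66.205 Y52.515
G1 X82.749 Y46.752
G1 X103.838 Y40.580
G1 X129.470 Y33.999
M5
G00 X129.442 Y54.932
M3 S757
G1 X123.907 Y71.967 F981
G1 X109.417 Y82.495
G1 X91.505 Y82.495
G1 X77.015 Y71.967
G1 X71.480 Y54.932
G1 X77.015 Y37.897
G1 X91.505 Y27.369
G1 X109.417 Y27.369
G1 X123.907 Y37.897
G1 X129.442 Y54.932
M5
G00 X29.178 Y72.069
M3 S757
G1 X64.642 Y72.069 F981
G1 X64.642 Y40.834
G1 X29.178 Y40.834
G1 X29.178 Y72.069
M5
G00 X62.244 Y116.738
M3 S757
G1 X67.002 Y95.986 F981
G1 X57.889 Y69.682
G1 X44.047 Y43.481
G1 X34.614 Y23.036
G1 X38.732 Y14.002
M5
G00 X0.000 Y0.000

1 u = 1 mm; y_m = 147.900 − y.

[1] `<path>` open polyline, #ff8800→cut S757 F981: (95.218,87.861) → (74.904,12.416) → (125.381,32.855) → (121.508,30.656) → (6.677,23.104) → (142.633,61.318)

[2] `<polygon>` regular polygon, #ff8800→cut S757 F981: (66.819,55.182) → (66.153,44.263) → (56.365,39.380) → (47.241,45.416) → (47.907,56.335) → (57.695,61.218) → (66.819,55.182) (closed)

[3] `<path>` quadratic bezier, #ff8800→cut S757 F981: (46.748,62.813) → (54.204,57.869) → (66.205,52.515) → (82.749,46.752) → (103.838,40.580) → (129.470,33.999)

[4] `<circle>` circle, #ff8800→cut S757 F981: (129.442,54.932) → (123.907,71.967) → (109.417,82.495) → (91.505,82.495) → (77.015,71.967) → (71.480,54.932) → (77.015,37.897) → (91.505,27.369) → (109.417,27.369) → (123.907,37.897) → (129.442,54.932) (closed)

[5] `<polygon>` rectangle, #ff8800→cut S757 F981: (29.178,72.069) → (64.642,72.069) → (64.642,40.834) → (29.178,40.834) → (29.178,72.069) (closed)

[6] `<path>` cubic bezier, #ff8800→cut S757 F981: (62.244,116.738) → (67.002,95.986) → (57.889,69.682) → (44.047,43.481) → (34.614,23.036) → (38.732,14.002)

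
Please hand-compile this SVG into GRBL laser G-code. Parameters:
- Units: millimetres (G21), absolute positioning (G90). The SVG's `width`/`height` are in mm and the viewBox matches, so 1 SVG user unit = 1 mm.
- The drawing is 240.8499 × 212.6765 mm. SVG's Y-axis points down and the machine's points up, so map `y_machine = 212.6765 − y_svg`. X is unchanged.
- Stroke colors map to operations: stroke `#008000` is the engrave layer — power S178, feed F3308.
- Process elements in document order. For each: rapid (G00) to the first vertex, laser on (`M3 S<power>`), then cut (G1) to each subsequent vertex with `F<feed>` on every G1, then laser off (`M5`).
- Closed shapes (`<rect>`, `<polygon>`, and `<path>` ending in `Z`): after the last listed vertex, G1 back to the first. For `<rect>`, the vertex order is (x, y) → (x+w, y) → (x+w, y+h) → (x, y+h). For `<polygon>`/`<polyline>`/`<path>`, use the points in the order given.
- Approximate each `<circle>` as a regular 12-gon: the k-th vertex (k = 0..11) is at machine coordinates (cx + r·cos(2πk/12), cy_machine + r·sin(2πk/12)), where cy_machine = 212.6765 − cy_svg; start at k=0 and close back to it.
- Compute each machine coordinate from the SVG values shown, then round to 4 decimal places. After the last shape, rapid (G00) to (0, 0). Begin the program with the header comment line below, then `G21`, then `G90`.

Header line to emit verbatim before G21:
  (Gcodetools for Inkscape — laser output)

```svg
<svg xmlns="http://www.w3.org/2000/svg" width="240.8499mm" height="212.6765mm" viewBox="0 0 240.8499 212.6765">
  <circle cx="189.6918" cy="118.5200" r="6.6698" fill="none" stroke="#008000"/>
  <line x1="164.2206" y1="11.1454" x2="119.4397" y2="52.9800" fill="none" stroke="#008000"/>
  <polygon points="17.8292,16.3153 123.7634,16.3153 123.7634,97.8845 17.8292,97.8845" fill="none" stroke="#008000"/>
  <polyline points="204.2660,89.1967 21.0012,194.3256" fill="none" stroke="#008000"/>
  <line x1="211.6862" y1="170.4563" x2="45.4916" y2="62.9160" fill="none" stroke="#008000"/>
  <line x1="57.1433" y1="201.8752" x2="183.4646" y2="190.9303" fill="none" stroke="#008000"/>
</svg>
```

(Gcodetools for Inkscape — laser output)
G21
G90
G00 X196.3616 Y94.1565
M3 S178
G1 X195.4680 Y97.4914 F3308
G1 X193.0267 Y99.9327 F3308
G1 X189.6918 Y100.8263 F3308
G1 X186.3569 Y99.9327 F3308
G1 X183.9156 Y97.4914 F3308
G1 X183.0220 Y94.1565 F3308
G1 X183.9156 Y90.8216 F3308
G1 X186.3569 Y88.3803 F3308
G1 X189.6918 Y87.4867 F3308
G1 X193.0267 Y88.3803 F3308
G1 X195.4680 Y90.8216 F3308
G1 X196.3616 Y94.1565 F3308
M5
G00 X164.2206 Y201.5311
M3 S178
G1 X119.4397 Y159.6965 F3308
M5
G00 X17.8292 Y196.3612
M3 S178
G1 X123.7634 Y196.3612 F3308
G1 X123.7634 Y114.7920 F3308
G1 X17.8292 Y114.7920 F3308
G1 X17.8292 Y196.3612 F3308
M5
G00 X204.2660 Y123.4798
M3 S178
G1 X21.0012 Y18.3509 F3308
M5
G00 X211.6862 Y42.2202
M3 S178
G1 X45.4916 Y149.7605 F3308
M5
G00 X57.1433 Y10.8013
M3 S178
G1 X183.4646 Y21.7462 F3308
M5
G00 X0.0000 Y0.0000

viewBox `0 0 240.8499 212.6765` with mm width/height → 1 unit = 1 mm. Flip: y_m = 212.6765 − y_svg.

**Shape 1** — `<circle>` circle, stroke `#008000` → engrave (S178, F3308). Machine vertices: (196.3616,94.1565) → (195.4680,97.4914) → (193.0267,99.9327) → (189.6918,100.8263) → (186.3569,99.9327) → (183.9156,97.4914) → (183.0220,94.1565) → (183.9156,90.8216) → (186.3569,88.3803) → (189.6918,87.4867) → (193.0267,88.3803) → (195.4680,90.8216) → (196.3616,94.1565). Closed: final G1 returns to the first vertex.

**Shape 2** — `<line>` line segment, stroke `#008000` → engrave (S178, F3308). Machine vertices: (164.2206,201.5311) → (119.4397,159.6965). Open path.

**Shape 3** — `<polygon>` rectangle, stroke `#008000` → engrave (S178, F3308). Machine vertices: (17.8292,196.3612) → (123.7634,196.3612) → (123.7634,114.7920) → (17.8292,114.7920) → (17.8292,196.3612). Closed: final G1 returns to the first vertex.

**Shape 4** — `<polyline>` line segment, stroke `#008000` → engrave (S178, F3308). Machine vertices: (204.2660,123.4798) → (21.0012,18.3509). Open path.

**Shape 5** — `<line>` line segment, stroke `#008000` → engrave (S178, F3308). Machine vertices: (211.6862,42.2202) → (45.4916,149.7605). Open path.

**Shape 6** — `<line>` line segment, stroke `#008000` → engrave (S178, F3308). Machine vertices: (57.1433,10.8013) → (183.4646,21.7462). Open path.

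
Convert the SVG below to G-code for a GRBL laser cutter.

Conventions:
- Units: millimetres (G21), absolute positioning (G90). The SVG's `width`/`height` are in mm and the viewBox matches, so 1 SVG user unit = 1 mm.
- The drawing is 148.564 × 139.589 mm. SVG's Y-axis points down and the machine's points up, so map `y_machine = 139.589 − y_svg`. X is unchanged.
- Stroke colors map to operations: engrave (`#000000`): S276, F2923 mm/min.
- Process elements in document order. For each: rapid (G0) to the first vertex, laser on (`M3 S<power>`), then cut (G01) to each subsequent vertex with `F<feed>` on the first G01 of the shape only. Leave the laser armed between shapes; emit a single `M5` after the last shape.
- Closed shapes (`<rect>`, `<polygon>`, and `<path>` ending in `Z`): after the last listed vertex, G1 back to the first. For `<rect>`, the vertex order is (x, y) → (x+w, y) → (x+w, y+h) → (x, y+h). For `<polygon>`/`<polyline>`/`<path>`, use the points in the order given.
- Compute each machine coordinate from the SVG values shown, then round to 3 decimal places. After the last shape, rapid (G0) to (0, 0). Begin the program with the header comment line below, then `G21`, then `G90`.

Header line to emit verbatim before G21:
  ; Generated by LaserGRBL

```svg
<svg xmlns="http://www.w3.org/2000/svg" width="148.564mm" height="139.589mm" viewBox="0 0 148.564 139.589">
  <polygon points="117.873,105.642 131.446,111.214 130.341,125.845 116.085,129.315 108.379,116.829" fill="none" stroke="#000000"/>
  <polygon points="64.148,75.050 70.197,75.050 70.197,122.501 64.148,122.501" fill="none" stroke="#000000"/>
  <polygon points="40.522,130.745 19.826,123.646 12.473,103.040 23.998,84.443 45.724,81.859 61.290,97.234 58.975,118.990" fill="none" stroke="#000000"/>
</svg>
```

; Generated by LaserGRBL
G21
G90
G0 X117.873 Y33.947
M3 S276
G01 X131.446 Y28.375 F2923
G01 X130.341 Y13.744
G01 X116.085 Y10.274
G01 X108.379 Y22.760
G01 X117.873 Y33.947
G0 X64.148 Y64.539
M3 S276
G01 X70.197 Y64.539 F2923
G01 X70.197 Y17.088
G01 X64.148 Y17.088
G01 X64.148 Y64.539
G0 X40.522 Y8.844
M3 S276
G01 X19.826 Y15.943 F2923
G01 X12.473 Y36.549
G01 X23.998 Y55.146
G01 X45.724 Y57.730
G01 X61.290 Y42.355
G01 X58.975 Y20.599
G01 X40.522 Y8.844
M5
G0 X0.000 Y0.000

1 u = 1 mm; y_m = 139.589 − y.

[1] `<polygon>` regular polygon, #000000→engrave S276 F2923: (117.873,33.947) → (131.446,28.375) → (130.341,13.744) → (116.085,10.274) → (108.379,22.760) → (117.873,33.947) (closed)

[2] `<polygon>` rectangle, #000000→engrave S276 F2923: (64.148,64.539) → (70.197,64.539) → (70.197,17.088) → (64.148,17.088) → (64.148,64.539) (closed)

[3] `<polygon>` regular polygon, #000000→engrave S276 F2923: (40.522,8.844) → (19.826,15.943) → (12.473,36.549) → (23.998,55.146) → (45.724,57.730) → (61.290,42.355) → (58.975,20.599) → (40.522,8.844) (closed)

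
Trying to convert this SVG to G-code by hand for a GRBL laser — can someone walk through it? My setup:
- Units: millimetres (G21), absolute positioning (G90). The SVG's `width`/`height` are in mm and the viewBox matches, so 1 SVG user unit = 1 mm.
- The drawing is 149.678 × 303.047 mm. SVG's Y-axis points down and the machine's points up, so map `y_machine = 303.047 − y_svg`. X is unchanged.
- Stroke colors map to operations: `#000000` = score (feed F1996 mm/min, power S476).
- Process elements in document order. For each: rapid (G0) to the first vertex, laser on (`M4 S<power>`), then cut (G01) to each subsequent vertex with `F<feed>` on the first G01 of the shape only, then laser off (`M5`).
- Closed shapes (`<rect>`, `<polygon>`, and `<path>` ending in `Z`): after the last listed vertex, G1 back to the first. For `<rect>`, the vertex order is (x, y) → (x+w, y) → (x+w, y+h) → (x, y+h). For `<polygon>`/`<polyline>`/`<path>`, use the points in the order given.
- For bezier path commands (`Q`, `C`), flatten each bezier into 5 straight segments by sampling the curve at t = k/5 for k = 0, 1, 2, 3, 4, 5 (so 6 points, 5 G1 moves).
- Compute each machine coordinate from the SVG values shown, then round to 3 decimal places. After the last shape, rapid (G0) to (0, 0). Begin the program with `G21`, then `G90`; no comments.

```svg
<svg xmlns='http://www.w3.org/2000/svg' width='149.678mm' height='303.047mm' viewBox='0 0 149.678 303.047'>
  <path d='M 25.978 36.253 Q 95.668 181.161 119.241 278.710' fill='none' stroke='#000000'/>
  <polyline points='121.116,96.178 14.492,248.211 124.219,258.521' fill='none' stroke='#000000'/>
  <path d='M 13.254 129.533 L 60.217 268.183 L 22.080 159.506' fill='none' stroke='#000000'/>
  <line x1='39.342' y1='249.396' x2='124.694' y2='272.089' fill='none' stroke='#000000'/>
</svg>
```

G21
G90
G0 X25.978 Y266.794
M4 S476
G01 X52.009 Y210.725 F1996
G01 X74.351 Y158.445
G01 X93.004 Y109.954
G01 X107.967 Y65.251
G01 X119.241 Y24.337
M5
G0 X121.116 Y206.869
M4 S476
G01 X14.492 Y54.836 F1996
G01 X124.219 Y44.526
M5
G0 X13.254 Y173.514
M4 S476
G01 X60.217 Y34.864 F1996
G01 X22.080 Y143.541
M5
G0 X39.342 Y53.651
M4 S476
G01 X124.694 Y30.958 F1996
M5
G0 X0.000 Y0.000

viewBox `0 0 149.678 303.047` with mm width/height → 1 unit = 1 mm. Flip: y_m = 303.047 − y_svg.

**Shape 1** — `<path>` quadratic bezier, stroke `#000000` → score (S476, F1996). Control points (SVG): P0=(25.978,36.253), P1=(95.668,181.161), P2=(119.241,278.710); sampled at t=k/5. Machine vertices: (25.978,266.794) → (52.009,210.725) → (74.351,158.445) → (93.004,109.954) → (107.967,65.251) → (119.241,24.337). Open path.

**Shape 2** — `<polyline>` open polyline, stroke `#000000` → score (S476, F1996). Machine vertices: (121.116,206.869) → (14.492,54.836) → (124.219,44.526). Open path.

**Shape 3** — `<path>` open polyline, stroke `#000000` → score (S476, F1996). Machine vertices: (13.254,173.514) → (60.217,34.864) → (22.080,143.541). Open path.

**Shape 4** — `<line>` line segment, stroke `#000000` → score (S476, F1996). Machine vertices: (39.342,53.651) → (124.694,30.958). Open path.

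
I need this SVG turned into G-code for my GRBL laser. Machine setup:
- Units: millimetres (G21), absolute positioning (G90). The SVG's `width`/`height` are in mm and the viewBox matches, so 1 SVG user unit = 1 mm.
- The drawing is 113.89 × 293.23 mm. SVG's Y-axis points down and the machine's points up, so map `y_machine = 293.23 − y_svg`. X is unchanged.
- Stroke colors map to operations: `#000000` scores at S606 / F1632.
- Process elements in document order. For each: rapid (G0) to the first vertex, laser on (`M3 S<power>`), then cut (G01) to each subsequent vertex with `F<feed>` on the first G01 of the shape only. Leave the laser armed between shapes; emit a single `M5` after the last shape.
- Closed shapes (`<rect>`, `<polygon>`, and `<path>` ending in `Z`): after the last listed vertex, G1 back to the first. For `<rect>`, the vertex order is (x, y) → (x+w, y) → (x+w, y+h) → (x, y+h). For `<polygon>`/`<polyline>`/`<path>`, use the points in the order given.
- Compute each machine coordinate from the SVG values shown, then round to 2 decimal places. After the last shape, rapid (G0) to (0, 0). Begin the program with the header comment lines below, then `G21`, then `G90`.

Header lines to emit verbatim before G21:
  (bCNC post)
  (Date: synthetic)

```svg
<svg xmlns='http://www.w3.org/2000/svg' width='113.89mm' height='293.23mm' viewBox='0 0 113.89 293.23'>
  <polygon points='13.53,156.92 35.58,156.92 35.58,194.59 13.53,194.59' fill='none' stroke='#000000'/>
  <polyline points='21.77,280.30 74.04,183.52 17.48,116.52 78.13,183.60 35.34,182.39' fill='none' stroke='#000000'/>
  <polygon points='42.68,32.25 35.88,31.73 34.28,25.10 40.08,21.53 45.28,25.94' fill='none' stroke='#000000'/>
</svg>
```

(bCNC post)
(Date: synthetic)
G21
G90
G0 X13.53 Y136.31
M3 S606
G01 X35.58 Y136.31 F1632
G01 X35.58 Y98.64
G01 X13.53 Y98.64
G01 X13.53 Y136.31
G0 X21.77 Y12.93
M3 S606
G01 X74.04 Y109.71 F1632
G01 X17.48 Y176.71
G01 X78.13 Y109.63
G01 X35.34 Y110.84
G0 X42.68 Y260.98
M3 S606
G01 X35.88 Y261.50 F1632
G01 X34.28 Y268.13
G01 X40.08 Y271.70
G01 X45.28 Y267.29
G01 X42.68 Y260.98
M5
G0 X0.00 Y0.00

1 u = 1 mm; y_m = 293.23 − y.

[1] `<polygon>` rectangle, #000000→score S606 F1632: (13.53,136.31) → (35.58,136.31) → (35.58,98.64) → (13.53,98.64) → (13.53,136.31) (closed)

[2] `<polyline>` open polyline, #000000→score S606 F1632: (21.77,12.93) → (74.04,109.71) → (17.48,176.71) → (78.13,109.63) → (35.34,110.84)

[3] `<polygon>` regular polygon, #000000→score S606 F1632: (42.68,260.98) → (35.88,261.50) → (34.28,268.13) → (40.08,271.70) → (45.28,267.29) → (42.68,260.98) (closed)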